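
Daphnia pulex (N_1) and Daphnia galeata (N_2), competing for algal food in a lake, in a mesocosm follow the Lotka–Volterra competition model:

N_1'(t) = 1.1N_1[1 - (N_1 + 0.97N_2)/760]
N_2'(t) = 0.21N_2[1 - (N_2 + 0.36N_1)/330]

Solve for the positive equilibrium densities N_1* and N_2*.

Setting both brackets to zero gives the nullclines N_1 + 0.97N_2 = 760 and 0.36N_1 + N_2 = 330.
Substituting N_2 = 330 - 0.36N_1 into the first: N_1(1 - 0.97·0.36) = 760 - 0.97·330.
So N_1* = 440/0.651 = 676, and then N_2* = 330 - 0.36·676 = 86.7.

N_1* ≈ 676, N_2* ≈ 86.7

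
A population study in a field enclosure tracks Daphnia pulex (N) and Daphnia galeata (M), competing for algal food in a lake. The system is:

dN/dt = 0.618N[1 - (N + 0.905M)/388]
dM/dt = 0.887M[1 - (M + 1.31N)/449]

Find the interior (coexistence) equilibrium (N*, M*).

Setting both brackets to zero gives the nullclines N + 0.905M = 388 and 1.31N + M = 449.
Substituting M = 449 - 1.31N into the first: N(1 - 0.905·1.31) = 388 - 0.905·449.
So N* = -18.3/-0.186 = 98.9, and then M* = 449 - 1.31·98.9 = 319.

N* ≈ 98.9, M* ≈ 319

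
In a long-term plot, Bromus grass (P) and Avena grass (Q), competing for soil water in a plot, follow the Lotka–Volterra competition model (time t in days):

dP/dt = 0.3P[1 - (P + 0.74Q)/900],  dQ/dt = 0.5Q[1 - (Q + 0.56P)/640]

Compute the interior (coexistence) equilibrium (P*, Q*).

P* ≈ 728, Q* ≈ 232

Setting both brackets to zero gives the nullclines P + 0.74Q = 900 and 0.56P + Q = 640.
Substituting Q = 640 - 0.56P into the first: P(1 - 0.74·0.56) = 900 - 0.74·640.
So P* = 426/0.586 = 728, and then Q* = 640 - 0.56·728 = 232.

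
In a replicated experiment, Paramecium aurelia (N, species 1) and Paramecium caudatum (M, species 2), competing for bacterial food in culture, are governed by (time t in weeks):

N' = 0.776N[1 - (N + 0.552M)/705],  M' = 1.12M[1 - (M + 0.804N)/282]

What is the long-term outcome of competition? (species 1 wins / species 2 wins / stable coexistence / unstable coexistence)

Compare the nullcline intercepts: K1/α12 = 705/0.552 = 1280 > K2 = 282; K2/α21 = 282/0.804 = 351 < K1 = 705.
Since the inequalities point opposite ways, species 1 can invade but species 2 cannot.

species 1 excludes species 2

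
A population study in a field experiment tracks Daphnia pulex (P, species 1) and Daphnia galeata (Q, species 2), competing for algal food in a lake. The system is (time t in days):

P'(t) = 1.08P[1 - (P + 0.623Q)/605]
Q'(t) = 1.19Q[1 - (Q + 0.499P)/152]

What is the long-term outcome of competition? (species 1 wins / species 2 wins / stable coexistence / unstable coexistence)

Compare the nullcline intercepts: K1/α12 = 605/0.623 = 971 > K2 = 152; K2/α21 = 152/0.499 = 305 < K1 = 605.
Since the inequalities point opposite ways, species 1 can invade but species 2 cannot.

species 1 excludes species 2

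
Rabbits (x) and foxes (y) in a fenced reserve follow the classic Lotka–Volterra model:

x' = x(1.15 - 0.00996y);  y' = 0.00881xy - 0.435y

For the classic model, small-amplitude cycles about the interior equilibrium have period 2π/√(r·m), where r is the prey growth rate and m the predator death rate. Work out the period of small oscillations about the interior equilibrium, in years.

Here r = 1.15 and m = 0.435, so r·m = 0.5.
ω = √0.5 = 0.707 per year, hence T = 2π/ω ≈ 8.88 years.

T ≈ 8.88 years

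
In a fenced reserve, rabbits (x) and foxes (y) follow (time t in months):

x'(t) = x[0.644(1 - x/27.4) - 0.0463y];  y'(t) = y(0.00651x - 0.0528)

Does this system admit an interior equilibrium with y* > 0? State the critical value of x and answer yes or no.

The predator equation gives dy/dt > 0 only when x > 0.0528/0.00651 = 8.11.
Without the predator, x → K = 27.4. Since 27.4 > 8.11, the predator can invade and persist.

Threshold x = 8.11; K > 8.11, so yes, the predator persists.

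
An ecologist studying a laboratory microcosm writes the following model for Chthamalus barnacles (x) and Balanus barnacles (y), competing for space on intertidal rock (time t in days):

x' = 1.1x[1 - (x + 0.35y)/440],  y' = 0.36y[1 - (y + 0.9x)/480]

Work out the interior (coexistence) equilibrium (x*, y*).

Setting both brackets to zero gives the nullclines x + 0.35y = 440 and 0.9x + y = 480.
Substituting y = 480 - 0.9x into the first: x(1 - 0.35·0.9) = 440 - 0.35·480.
So x* = 272/0.685 = 397, and then y* = 480 - 0.9·397 = 123.

x* ≈ 397, y* ≈ 123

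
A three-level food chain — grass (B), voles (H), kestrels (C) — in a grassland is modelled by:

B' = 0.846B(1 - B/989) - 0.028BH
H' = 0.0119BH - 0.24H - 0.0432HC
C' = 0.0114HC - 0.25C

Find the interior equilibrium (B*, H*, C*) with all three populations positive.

From dC/dt = 0: 0.0114H* = 0.25, so H* = 21.9.
From dB/dt = 0: 0.846(1 - B*/989) = 0.028·21.9, giving B* = 989·(1 - 0.726) = 271.
From dH/dt = 0: 0.0119·271 - 0.24 = 0.0432C*, so C* = 2.99/0.0432 = 69.1.

B* ≈ 271, H* ≈ 21.9, C* ≈ 69.1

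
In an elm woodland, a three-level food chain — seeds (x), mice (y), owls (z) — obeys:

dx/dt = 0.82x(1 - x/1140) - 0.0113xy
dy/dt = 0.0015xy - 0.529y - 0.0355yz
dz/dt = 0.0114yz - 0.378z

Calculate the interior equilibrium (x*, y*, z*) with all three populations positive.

x* ≈ 619, y* ≈ 33.2, z* ≈ 11.3

From dz/dt = 0: 0.0114y* = 0.378, so y* = 33.2.
From dx/dt = 0: 0.82(1 - x*/1140) = 0.0113·33.2, giving x* = 1140·(1 - 0.457) = 619.
From dy/dt = 0: 0.0015·619 - 0.529 = 0.0355z*, so z* = 0.4/0.0355 = 11.3.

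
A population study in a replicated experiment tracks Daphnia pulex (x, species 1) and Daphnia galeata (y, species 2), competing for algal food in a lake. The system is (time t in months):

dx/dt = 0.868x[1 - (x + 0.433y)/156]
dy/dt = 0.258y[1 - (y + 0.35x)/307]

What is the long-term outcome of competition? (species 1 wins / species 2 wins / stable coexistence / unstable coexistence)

Compare the nullcline intercepts: K1/α12 = 156/0.433 = 360 > K2 = 307; K2/α21 = 307/0.35 = 877 > K1 = 156.
Since both inequalities hold, each species can invade when rare, so the interior equilibrium is stable.

stable coexistence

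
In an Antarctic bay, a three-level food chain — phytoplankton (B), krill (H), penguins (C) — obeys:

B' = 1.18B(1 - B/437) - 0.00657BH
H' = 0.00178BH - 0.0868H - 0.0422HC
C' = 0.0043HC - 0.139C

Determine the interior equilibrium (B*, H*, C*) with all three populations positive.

From dC/dt = 0: 0.0043H* = 0.139, so H* = 32.3.
From dB/dt = 0: 1.18(1 - B*/437) = 0.00657·32.3, giving B* = 437·(1 - 0.18) = 358.
From dH/dt = 0: 0.00178·358 - 0.0868 = 0.0422C*, so C* = 0.551/0.0422 = 13.1.

B* ≈ 358, H* ≈ 32.3, C* ≈ 13.1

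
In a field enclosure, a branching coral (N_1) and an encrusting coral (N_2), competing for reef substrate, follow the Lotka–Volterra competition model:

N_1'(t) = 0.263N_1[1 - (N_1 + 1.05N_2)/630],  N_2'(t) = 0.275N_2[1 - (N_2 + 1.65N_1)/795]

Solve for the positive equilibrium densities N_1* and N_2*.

N_1* ≈ 280, N_2* ≈ 334

Setting both brackets to zero gives the nullclines N_1 + 1.05N_2 = 630 and 1.65N_1 + N_2 = 795.
Substituting N_2 = 795 - 1.65N_1 into the first: N_1(1 - 1.05·1.65) = 630 - 1.05·795.
So N_1* = -205/-0.732 = 280, and then N_2* = 795 - 1.65·280 = 334.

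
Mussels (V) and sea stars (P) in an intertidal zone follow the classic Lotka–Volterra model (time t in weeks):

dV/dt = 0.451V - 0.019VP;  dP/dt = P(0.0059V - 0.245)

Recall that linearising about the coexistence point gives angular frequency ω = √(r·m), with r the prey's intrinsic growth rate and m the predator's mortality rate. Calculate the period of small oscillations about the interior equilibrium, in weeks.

Here r = 0.451 and m = 0.245, so r·m = 0.11.
ω = √0.11 = 0.332 per week, hence T = 2π/ω ≈ 18.9 weeks.

T ≈ 18.9 weeks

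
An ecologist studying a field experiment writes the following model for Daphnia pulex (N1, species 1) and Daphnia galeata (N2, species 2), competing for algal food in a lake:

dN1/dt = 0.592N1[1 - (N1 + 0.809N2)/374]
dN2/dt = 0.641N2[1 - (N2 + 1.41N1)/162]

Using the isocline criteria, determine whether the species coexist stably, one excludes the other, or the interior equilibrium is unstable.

species 1 excludes species 2

Compare the nullcline intercepts: K1/α12 = 374/0.809 = 462 > K2 = 162; K2/α21 = 162/1.41 = 115 < K1 = 374.
Since the inequalities point opposite ways, species 1 can invade but species 2 cannot.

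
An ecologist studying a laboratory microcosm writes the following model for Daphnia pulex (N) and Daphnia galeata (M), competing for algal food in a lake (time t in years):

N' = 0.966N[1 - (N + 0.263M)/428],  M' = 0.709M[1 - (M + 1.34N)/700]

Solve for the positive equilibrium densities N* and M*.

Setting both brackets to zero gives the nullclines N + 0.263M = 428 and 1.34N + M = 700.
Substituting M = 700 - 1.34N into the first: N(1 - 0.263·1.34) = 428 - 0.263·700.
So N* = 244/0.648 = 377, and then M* = 700 - 1.34·377 = 195.

N* ≈ 377, M* ≈ 195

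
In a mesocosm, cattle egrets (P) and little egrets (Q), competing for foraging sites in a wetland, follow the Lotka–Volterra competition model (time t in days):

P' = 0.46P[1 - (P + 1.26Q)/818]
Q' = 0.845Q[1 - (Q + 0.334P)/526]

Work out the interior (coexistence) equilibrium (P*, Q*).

Setting both brackets to zero gives the nullclines P + 1.26Q = 818 and 0.334P + Q = 526.
Substituting Q = 526 - 0.334P into the first: P(1 - 1.26·0.334) = 818 - 1.26·526.
So P* = 155/0.579 = 268, and then Q* = 526 - 0.334·268 = 436.

P* ≈ 268, Q* ≈ 436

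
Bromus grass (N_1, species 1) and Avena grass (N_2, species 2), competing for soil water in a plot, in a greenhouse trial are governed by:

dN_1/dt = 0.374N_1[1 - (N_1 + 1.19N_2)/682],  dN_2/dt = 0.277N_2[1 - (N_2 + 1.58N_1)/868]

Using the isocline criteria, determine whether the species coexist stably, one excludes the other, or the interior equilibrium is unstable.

unstable coexistence (outcome depends on initial conditions)

Compare the nullcline intercepts: K1/α12 = 682/1.19 = 573 < K2 = 868; K2/α21 = 868/1.58 = 549 < K1 = 682.
Since both are reversed, neither can invade when rare; the interior point is a saddle.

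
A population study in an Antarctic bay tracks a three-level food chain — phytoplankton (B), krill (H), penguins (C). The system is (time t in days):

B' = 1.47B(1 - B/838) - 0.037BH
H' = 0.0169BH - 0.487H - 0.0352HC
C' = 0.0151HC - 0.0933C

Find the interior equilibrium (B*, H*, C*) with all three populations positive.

From dC/dt = 0: 0.0151H* = 0.0933, so H* = 6.18.
From dB/dt = 0: 1.47(1 - B*/838) = 0.037·6.18, giving B* = 838·(1 - 0.156) = 708.
From dH/dt = 0: 0.0169·708 - 0.487 = 0.0352C*, so C* = 11.5/0.0352 = 326.

B* ≈ 708, H* ≈ 6.18, C* ≈ 326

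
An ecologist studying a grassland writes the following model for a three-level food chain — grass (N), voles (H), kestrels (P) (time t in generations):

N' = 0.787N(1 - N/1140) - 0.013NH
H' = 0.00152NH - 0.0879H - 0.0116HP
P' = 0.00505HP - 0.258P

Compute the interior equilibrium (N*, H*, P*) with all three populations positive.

N* ≈ 178, H* ≈ 51.1, P* ≈ 15.7

From dP/dt = 0: 0.00505H* = 0.258, so H* = 51.1.
From dN/dt = 0: 0.787(1 - N*/1140) = 0.013·51.1, giving N* = 1140·(1 - 0.844) = 178.
From dH/dt = 0: 0.00152·178 - 0.0879 = 0.0116P*, so P* = 0.183/0.0116 = 15.7.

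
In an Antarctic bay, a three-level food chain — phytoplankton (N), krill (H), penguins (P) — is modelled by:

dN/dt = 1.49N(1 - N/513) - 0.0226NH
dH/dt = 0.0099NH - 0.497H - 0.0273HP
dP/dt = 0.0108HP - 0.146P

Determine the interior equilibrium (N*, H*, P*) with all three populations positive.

From dP/dt = 0: 0.0108H* = 0.146, so H* = 13.5.
From dN/dt = 0: 1.49(1 - N*/513) = 0.0226·13.5, giving N* = 513·(1 - 0.205) = 408.
From dH/dt = 0: 0.0099·408 - 0.497 = 0.0273P*, so P* = 3.54/0.0273 = 130.

N* ≈ 408, H* ≈ 13.5, P* ≈ 130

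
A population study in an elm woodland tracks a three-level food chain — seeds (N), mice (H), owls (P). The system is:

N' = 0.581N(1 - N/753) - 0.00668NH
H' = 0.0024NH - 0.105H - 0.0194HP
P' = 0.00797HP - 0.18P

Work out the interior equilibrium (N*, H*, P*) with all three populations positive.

N* ≈ 557, H* ≈ 22.6, P* ≈ 63.6

From dP/dt = 0: 0.00797H* = 0.18, so H* = 22.6.
From dN/dt = 0: 0.581(1 - N*/753) = 0.00668·22.6, giving N* = 753·(1 - 0.26) = 557.
From dH/dt = 0: 0.0024·557 - 0.105 = 0.0194P*, so P* = 1.23/0.0194 = 63.6.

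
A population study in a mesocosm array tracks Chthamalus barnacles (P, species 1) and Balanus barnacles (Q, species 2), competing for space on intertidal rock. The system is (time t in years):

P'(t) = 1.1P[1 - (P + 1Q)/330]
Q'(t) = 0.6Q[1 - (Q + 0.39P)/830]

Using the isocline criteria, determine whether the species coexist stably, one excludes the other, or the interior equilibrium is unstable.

species 2 excludes species 1

Compare the nullcline intercepts: K1/α12 = 330/1 = 330 < K2 = 830; K2/α21 = 830/0.39 = 2130 > K1 = 330.
Since the inequalities point opposite ways, species 2 can invade but species 1 cannot.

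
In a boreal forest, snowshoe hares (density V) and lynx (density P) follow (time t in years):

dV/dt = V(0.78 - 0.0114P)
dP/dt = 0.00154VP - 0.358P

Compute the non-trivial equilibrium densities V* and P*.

V* ≈ 232, P* ≈ 68.4

Set dP/dt = 0 with P > 0: 0.00154V - 0.358 = 0, so V* = 0.358/0.00154 = 232.
Set dV/dt = 0 with V > 0: 0.78 - 0.0114P = 0, so P* = 0.78/0.0114 = 68.4.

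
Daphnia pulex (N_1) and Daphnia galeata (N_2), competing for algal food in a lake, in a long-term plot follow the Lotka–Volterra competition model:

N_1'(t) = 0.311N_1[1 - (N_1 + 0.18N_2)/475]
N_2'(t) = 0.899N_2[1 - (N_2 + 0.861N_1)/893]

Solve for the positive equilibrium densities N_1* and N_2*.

Setting both brackets to zero gives the nullclines N_1 + 0.18N_2 = 475 and 0.861N_1 + N_2 = 893.
Substituting N_2 = 893 - 0.861N_1 into the first: N_1(1 - 0.18·0.861) = 475 - 0.18·893.
So N_1* = 314/0.845 = 372, and then N_2* = 893 - 0.861·372 = 573.

N_1* ≈ 372, N_2* ≈ 573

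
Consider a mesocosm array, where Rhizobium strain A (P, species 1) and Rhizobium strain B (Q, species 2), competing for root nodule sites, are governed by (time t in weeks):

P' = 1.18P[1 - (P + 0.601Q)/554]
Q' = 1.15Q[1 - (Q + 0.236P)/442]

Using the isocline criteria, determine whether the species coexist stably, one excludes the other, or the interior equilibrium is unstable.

Compare the nullcline intercepts: K1/α12 = 554/0.601 = 922 > K2 = 442; K2/α21 = 442/0.236 = 1870 > K1 = 554.
Since both inequalities hold, each species can invade when rare, so the interior equilibrium is stable.

stable coexistence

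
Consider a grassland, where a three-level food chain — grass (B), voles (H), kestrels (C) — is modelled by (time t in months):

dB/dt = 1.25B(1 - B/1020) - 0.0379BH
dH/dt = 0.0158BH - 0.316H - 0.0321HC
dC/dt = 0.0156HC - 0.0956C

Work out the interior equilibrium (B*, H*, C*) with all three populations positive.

From dC/dt = 0: 0.0156H* = 0.0956, so H* = 6.13.
From dB/dt = 0: 1.25(1 - B*/1020) = 0.0379·6.13, giving B* = 1020·(1 - 0.186) = 830.
From dH/dt = 0: 0.0158·830 - 0.316 = 0.0321C*, so C* = 12.8/0.0321 = 399.

B* ≈ 830, H* ≈ 6.13, C* ≈ 399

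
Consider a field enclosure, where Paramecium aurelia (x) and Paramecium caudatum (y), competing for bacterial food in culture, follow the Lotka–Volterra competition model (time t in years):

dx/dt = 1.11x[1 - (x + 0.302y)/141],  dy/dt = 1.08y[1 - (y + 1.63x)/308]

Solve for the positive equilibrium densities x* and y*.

Setting both brackets to zero gives the nullclines x + 0.302y = 141 and 1.63x + y = 308.
Substituting y = 308 - 1.63x into the first: x(1 - 0.302·1.63) = 141 - 0.302·308.
So x* = 48/0.508 = 94.5, and then y* = 308 - 1.63·94.5 = 154.

x* ≈ 94.5, y* ≈ 154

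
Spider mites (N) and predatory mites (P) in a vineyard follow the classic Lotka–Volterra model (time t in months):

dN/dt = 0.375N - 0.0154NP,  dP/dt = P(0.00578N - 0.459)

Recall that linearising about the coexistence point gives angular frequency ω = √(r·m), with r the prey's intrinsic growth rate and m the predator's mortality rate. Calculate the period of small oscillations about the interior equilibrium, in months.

T ≈ 15.1 months

Here r = 0.375 and m = 0.459, so r·m = 0.172.
ω = √0.172 = 0.415 per month, hence T = 2π/ω ≈ 15.1 months.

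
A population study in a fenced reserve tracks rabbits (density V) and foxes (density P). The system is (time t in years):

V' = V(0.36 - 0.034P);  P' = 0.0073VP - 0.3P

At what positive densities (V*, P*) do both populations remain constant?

V* ≈ 41.1, P* ≈ 10.6

Set dP/dt = 0 with P > 0: 0.0073V - 0.3 = 0, so V* = 0.3/0.0073 = 41.1.
Set dV/dt = 0 with V > 0: 0.36 - 0.034P = 0, so P* = 0.36/0.034 = 10.6.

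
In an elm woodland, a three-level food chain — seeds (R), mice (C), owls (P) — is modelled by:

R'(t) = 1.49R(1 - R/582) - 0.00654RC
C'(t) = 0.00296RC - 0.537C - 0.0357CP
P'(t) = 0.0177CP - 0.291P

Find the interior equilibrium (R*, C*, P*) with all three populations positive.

R* ≈ 540, C* ≈ 16.4, P* ≈ 29.7

From dP/dt = 0: 0.0177C* = 0.291, so C* = 16.4.
From dR/dt = 0: 1.49(1 - R*/582) = 0.00654·16.4, giving R* = 582·(1 - 0.0722) = 540.
From dC/dt = 0: 0.00296·540 - 0.537 = 0.0357P*, so P* = 1.06/0.0357 = 29.7.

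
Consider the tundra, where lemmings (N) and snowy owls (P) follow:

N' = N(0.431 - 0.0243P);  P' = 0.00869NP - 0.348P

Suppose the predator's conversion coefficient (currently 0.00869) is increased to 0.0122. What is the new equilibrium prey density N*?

At the interior fixed point, setting dP/dt = 0 with P > 0 fixes N* = (predator death rate)/(NP coefficient) — independent of the other coefficients.
With the change, N* = 0.348/0.0122 = 28.5; it falls from 40.

N* ≈ 28.5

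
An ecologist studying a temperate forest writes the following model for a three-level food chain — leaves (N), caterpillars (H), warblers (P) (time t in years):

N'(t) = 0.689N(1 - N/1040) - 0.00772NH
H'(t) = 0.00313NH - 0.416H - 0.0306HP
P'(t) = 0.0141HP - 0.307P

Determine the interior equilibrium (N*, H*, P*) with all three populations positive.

N* ≈ 786, H* ≈ 21.8, P* ≈ 66.8

From dP/dt = 0: 0.0141H* = 0.307, so H* = 21.8.
From dN/dt = 0: 0.689(1 - N*/1040) = 0.00772·21.8, giving N* = 1040·(1 - 0.244) = 786.
From dH/dt = 0: 0.00313·786 - 0.416 = 0.0306P*, so P* = 2.05/0.0306 = 66.8.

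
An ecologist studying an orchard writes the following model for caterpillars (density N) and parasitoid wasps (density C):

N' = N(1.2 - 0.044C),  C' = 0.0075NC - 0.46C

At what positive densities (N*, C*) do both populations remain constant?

N* ≈ 61.3, C* ≈ 27.3

Set dC/dt = 0 with C > 0: 0.0075N - 0.46 = 0, so N* = 0.46/0.0075 = 61.3.
Set dN/dt = 0 with N > 0: 1.2 - 0.044C = 0, so C* = 1.2/0.044 = 27.3.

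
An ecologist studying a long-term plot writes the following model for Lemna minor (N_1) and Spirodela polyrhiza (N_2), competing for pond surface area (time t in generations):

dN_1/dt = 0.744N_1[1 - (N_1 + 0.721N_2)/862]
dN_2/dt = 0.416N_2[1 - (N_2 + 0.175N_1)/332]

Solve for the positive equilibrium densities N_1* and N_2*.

Setting both brackets to zero gives the nullclines N_1 + 0.721N_2 = 862 and 0.175N_1 + N_2 = 332.
Substituting N_2 = 332 - 0.175N_1 into the first: N_1(1 - 0.721·0.175) = 862 - 0.721·332.
So N_1* = 623/0.874 = 713, and then N_2* = 332 - 0.175·713 = 207.

N_1* ≈ 713, N_2* ≈ 207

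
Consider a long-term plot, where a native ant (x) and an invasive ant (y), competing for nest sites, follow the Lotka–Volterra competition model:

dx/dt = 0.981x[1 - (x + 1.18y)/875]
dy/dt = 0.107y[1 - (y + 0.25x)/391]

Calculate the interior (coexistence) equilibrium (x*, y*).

Setting both brackets to zero gives the nullclines x + 1.18y = 875 and 0.25x + y = 391.
Substituting y = 391 - 0.25x into the first: x(1 - 1.18·0.25) = 875 - 1.18·391.
So x* = 414/0.705 = 587, and then y* = 391 - 0.25·587 = 244.

x* ≈ 587, y* ≈ 244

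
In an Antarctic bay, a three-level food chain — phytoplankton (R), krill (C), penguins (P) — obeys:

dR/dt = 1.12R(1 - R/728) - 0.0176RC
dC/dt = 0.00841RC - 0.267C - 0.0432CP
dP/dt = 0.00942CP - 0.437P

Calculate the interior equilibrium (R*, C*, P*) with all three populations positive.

R* ≈ 197, C* ≈ 46.4, P* ≈ 32.2

From dP/dt = 0: 0.00942C* = 0.437, so C* = 46.4.
From dR/dt = 0: 1.12(1 - R*/728) = 0.0176·46.4, giving R* = 728·(1 - 0.729) = 197.
From dC/dt = 0: 0.00841·197 - 0.267 = 0.0432P*, so P* = 1.39/0.0432 = 32.2.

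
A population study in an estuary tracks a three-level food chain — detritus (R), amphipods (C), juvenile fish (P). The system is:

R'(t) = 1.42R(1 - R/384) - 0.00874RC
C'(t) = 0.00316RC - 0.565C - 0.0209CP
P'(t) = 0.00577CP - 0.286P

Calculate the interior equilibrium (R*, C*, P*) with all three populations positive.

From dP/dt = 0: 0.00577C* = 0.286, so C* = 49.6.
From dR/dt = 0: 1.42(1 - R*/384) = 0.00874·49.6, giving R* = 384·(1 - 0.305) = 267.
From dC/dt = 0: 0.00316·267 - 0.565 = 0.0209P*, so P* = 0.278/0.0209 = 13.3.

R* ≈ 267, C* ≈ 49.6, P* ≈ 13.3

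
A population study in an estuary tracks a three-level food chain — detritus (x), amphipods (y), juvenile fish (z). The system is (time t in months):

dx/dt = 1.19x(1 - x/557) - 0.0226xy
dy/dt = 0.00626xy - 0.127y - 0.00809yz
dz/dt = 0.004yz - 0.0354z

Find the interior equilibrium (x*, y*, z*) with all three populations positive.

x* ≈ 463, y* ≈ 8.85, z* ≈ 343

From dz/dt = 0: 0.004y* = 0.0354, so y* = 8.85.
From dx/dt = 0: 1.19(1 - x*/557) = 0.0226·8.85, giving x* = 557·(1 - 0.168) = 463.
From dy/dt = 0: 0.00626·463 - 0.127 = 0.00809z*, so z* = 2.77/0.00809 = 343.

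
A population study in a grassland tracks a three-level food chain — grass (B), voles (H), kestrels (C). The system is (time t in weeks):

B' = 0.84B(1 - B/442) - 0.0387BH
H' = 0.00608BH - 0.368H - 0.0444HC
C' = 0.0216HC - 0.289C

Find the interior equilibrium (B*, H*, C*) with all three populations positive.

B* ≈ 170, H* ≈ 13.4, C* ≈ 14.9

From dC/dt = 0: 0.0216H* = 0.289, so H* = 13.4.
From dB/dt = 0: 0.84(1 - B*/442) = 0.0387·13.4, giving B* = 442·(1 - 0.616) = 170.
From dH/dt = 0: 0.00608·170 - 0.368 = 0.0444C*, so C* = 0.663/0.0444 = 14.9.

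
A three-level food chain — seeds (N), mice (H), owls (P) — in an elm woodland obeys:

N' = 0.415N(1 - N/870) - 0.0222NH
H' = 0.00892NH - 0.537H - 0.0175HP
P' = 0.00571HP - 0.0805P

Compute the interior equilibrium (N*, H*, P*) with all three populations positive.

N* ≈ 214, H* ≈ 14.1, P* ≈ 78.3

From dP/dt = 0: 0.00571H* = 0.0805, so H* = 14.1.
From dN/dt = 0: 0.415(1 - N*/870) = 0.0222·14.1, giving N* = 870·(1 - 0.754) = 214.
From dH/dt = 0: 0.00892·214 - 0.537 = 0.0175P*, so P* = 1.37/0.0175 = 78.3.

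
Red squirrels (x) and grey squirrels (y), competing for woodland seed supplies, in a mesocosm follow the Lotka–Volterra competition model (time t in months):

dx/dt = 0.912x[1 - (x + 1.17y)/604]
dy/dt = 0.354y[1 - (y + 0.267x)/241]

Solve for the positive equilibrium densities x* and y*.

x* ≈ 468, y* ≈ 116

Setting both brackets to zero gives the nullclines x + 1.17y = 604 and 0.267x + y = 241.
Substituting y = 241 - 0.267x into the first: x(1 - 1.17·0.267) = 604 - 1.17·241.
So x* = 322/0.688 = 468, and then y* = 241 - 0.267·468 = 116.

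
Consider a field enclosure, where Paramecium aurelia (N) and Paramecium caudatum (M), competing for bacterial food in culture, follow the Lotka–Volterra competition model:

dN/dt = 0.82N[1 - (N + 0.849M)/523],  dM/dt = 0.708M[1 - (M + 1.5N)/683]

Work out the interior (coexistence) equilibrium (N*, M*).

N* ≈ 208, M* ≈ 371

Setting both brackets to zero gives the nullclines N + 0.849M = 523 and 1.5N + M = 683.
Substituting M = 683 - 1.5N into the first: N(1 - 0.849·1.5) = 523 - 0.849·683.
So N* = -56.9/-0.273 = 208, and then M* = 683 - 1.5·208 = 371.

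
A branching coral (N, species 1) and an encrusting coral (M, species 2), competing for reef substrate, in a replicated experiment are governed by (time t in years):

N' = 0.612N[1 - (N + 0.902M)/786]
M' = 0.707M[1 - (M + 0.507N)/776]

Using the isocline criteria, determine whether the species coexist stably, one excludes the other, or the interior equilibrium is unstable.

Compare the nullcline intercepts: K1/α12 = 786/0.902 = 871 > K2 = 776; K2/α21 = 776/0.507 = 1530 > K1 = 786.
Since both inequalities hold, each species can invade when rare, so the interior equilibrium is stable.

stable coexistence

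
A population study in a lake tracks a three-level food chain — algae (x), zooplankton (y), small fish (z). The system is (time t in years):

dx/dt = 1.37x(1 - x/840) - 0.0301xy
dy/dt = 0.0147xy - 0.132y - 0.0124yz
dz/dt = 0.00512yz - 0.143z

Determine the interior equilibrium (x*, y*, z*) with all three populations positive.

From dz/dt = 0: 0.00512y* = 0.143, so y* = 27.9.
From dx/dt = 0: 1.37(1 - x*/840) = 0.0301·27.9, giving x* = 840·(1 - 0.614) = 325.
From dy/dt = 0: 0.0147·325 - 0.132 = 0.0124z*, so z* = 4.64/0.0124 = 374.

x* ≈ 325, y* ≈ 27.9, z* ≈ 374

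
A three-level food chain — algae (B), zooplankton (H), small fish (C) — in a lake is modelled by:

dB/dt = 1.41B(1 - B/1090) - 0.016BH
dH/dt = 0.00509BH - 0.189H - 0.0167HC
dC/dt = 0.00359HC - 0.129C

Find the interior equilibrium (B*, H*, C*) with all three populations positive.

From dC/dt = 0: 0.00359H* = 0.129, so H* = 35.9.
From dB/dt = 0: 1.41(1 - B*/1090) = 0.016·35.9, giving B* = 1090·(1 - 0.408) = 646.
From dH/dt = 0: 0.00509·646 - 0.189 = 0.0167C*, so C* = 3.1/0.0167 = 185.

B* ≈ 646, H* ≈ 35.9, C* ≈ 185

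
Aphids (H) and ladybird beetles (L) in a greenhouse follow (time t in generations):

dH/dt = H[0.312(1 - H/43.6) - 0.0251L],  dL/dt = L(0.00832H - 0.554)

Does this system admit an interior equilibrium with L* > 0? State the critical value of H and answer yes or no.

Threshold H = 66.6; K < 66.6, so no, the predator goes extinct.

The predator equation gives dL/dt > 0 only when H > 0.554/0.00832 = 66.6.
Without the predator, H → K = 43.6. Since 43.6 < 66.6, the predator cannot invade.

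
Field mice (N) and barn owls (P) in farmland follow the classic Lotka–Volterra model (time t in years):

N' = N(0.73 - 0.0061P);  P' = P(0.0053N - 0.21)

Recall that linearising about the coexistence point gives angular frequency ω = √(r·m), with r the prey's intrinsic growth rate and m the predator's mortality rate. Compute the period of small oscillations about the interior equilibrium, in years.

Here r = 0.73 and m = 0.21, so r·m = 0.153.
ω = √0.153 = 0.392 per year, hence T = 2π/ω ≈ 16 years.

T ≈ 16 years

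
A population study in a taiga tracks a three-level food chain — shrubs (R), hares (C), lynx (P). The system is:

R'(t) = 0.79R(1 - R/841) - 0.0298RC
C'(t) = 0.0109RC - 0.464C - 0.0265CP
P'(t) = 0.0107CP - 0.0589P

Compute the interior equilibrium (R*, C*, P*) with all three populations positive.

From dP/dt = 0: 0.0107C* = 0.0589, so C* = 5.5.
From dR/dt = 0: 0.79(1 - R*/841) = 0.0298·5.5, giving R* = 841·(1 - 0.208) = 666.
From dC/dt = 0: 0.0109·666 - 0.464 = 0.0265P*, so P* = 6.8/0.0265 = 257.

R* ≈ 666, C* ≈ 5.5, P* ≈ 257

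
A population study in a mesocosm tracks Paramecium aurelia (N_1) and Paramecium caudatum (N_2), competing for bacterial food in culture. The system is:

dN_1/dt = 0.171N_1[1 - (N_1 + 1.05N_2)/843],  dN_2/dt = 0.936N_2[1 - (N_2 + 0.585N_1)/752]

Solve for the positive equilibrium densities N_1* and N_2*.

Setting both brackets to zero gives the nullclines N_1 + 1.05N_2 = 843 and 0.585N_1 + N_2 = 752.
Substituting N_2 = 752 - 0.585N_1 into the first: N_1(1 - 1.05·0.585) = 843 - 1.05·752.
So N_1* = 53.4/0.386 = 138, and then N_2* = 752 - 0.585·138 = 671.

N_1* ≈ 138, N_2* ≈ 671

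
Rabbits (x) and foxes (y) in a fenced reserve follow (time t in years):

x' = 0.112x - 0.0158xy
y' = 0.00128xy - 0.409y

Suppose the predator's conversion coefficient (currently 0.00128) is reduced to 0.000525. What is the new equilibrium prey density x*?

At the interior fixed point, setting dy/dt = 0 with y > 0 fixes x* = (predator death rate)/(xy coefficient) — independent of the other coefficients.
With the change, x* = 0.409/0.000525 = 779; it rises from 320.

x* ≈ 779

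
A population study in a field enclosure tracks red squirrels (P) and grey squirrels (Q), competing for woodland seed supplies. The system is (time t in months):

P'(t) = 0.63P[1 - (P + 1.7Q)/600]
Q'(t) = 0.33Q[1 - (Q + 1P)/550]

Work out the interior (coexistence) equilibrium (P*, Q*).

Setting both brackets to zero gives the nullclines P + 1.7Q = 600 and 1P + Q = 550.
Substituting Q = 550 - 1P into the first: P(1 - 1.7·1) = 600 - 1.7·550.
So P* = -335/-0.7 = 479, and then Q* = 550 - 1·479 = 71.4.

P* ≈ 479, Q* ≈ 71.4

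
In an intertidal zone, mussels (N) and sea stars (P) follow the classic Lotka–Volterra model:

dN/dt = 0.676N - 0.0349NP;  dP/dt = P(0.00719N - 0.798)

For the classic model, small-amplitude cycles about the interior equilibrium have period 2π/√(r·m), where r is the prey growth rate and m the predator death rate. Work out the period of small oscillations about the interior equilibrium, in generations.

T ≈ 8.55 generations

Here r = 0.676 and m = 0.798, so r·m = 0.539.
ω = √0.539 = 0.734 per generation, hence T = 2π/ω ≈ 8.55 generations.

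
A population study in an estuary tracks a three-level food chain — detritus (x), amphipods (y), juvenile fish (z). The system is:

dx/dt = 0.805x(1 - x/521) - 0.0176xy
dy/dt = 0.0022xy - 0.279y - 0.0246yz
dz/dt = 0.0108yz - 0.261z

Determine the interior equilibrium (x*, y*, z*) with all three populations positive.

From dz/dt = 0: 0.0108y* = 0.261, so y* = 24.2.
From dx/dt = 0: 0.805(1 - x*/521) = 0.0176·24.2, giving x* = 521·(1 - 0.528) = 246.
From dy/dt = 0: 0.0022·246 - 0.279 = 0.0246z*, so z* = 0.262/0.0246 = 10.6.

x* ≈ 246, y* ≈ 24.2, z* ≈ 10.6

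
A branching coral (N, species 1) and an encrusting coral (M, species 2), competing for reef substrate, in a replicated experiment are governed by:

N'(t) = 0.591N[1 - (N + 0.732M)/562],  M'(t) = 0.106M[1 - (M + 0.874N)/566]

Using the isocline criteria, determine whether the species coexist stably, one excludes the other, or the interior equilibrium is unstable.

Compare the nullcline intercepts: K1/α12 = 562/0.732 = 768 > K2 = 566; K2/α21 = 566/0.874 = 648 > K1 = 562.
Since both inequalities hold, each species can invade when rare, so the interior equilibrium is stable.

stable coexistence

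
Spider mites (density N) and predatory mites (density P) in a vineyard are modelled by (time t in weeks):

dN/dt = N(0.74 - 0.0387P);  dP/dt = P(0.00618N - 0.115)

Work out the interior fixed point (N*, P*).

N* ≈ 18.6, P* ≈ 19.1

Set dP/dt = 0 with P > 0: 0.00618N - 0.115 = 0, so N* = 0.115/0.00618 = 18.6.
Set dN/dt = 0 with N > 0: 0.74 - 0.0387P = 0, so P* = 0.74/0.0387 = 19.1.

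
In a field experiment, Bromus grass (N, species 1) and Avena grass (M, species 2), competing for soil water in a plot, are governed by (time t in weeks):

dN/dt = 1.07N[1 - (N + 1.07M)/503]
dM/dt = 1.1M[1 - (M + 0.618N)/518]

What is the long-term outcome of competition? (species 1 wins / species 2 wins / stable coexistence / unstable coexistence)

Compare the nullcline intercepts: K1/α12 = 503/1.07 = 470 < K2 = 518; K2/α21 = 518/0.618 = 838 > K1 = 503.
Since the inequalities point opposite ways, species 2 can invade but species 1 cannot.

species 2 excludes species 1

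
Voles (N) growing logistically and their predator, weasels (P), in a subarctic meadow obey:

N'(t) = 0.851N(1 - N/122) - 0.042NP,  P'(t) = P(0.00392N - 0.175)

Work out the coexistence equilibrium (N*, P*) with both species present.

N* ≈ 44.6, P* ≈ 12.8

From dP/dt = 0 with P > 0: 0.00392N* = 0.175, so N* = 44.6.
Substitute into dN/dt = 0: 0.851(1 - 44.6/122) = 0.042P*.
The bracket is 0.634, giving P* = 0.54/0.042 = 12.8.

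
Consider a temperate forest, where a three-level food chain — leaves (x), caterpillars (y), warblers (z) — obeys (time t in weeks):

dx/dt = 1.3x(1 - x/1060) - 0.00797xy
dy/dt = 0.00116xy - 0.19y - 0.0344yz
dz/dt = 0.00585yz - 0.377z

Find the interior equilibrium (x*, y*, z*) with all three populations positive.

x* ≈ 641, y* ≈ 64.4, z* ≈ 16.1

From dz/dt = 0: 0.00585y* = 0.377, so y* = 64.4.
From dx/dt = 0: 1.3(1 - x*/1060) = 0.00797·64.4, giving x* = 1060·(1 - 0.395) = 641.
From dy/dt = 0: 0.00116·641 - 0.19 = 0.0344z*, so z* = 0.554/0.0344 = 16.1.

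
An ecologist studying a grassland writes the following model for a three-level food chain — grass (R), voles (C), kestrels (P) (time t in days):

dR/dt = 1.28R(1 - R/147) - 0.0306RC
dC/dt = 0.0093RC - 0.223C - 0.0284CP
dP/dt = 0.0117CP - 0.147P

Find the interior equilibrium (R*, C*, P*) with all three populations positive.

R* ≈ 103, C* ≈ 12.6, P* ≈ 25.8

From dP/dt = 0: 0.0117C* = 0.147, so C* = 12.6.
From dR/dt = 0: 1.28(1 - R*/147) = 0.0306·12.6, giving R* = 147·(1 - 0.3) = 103.
From dC/dt = 0: 0.0093·103 - 0.223 = 0.0284P*, so P* = 0.733/0.0284 = 25.8.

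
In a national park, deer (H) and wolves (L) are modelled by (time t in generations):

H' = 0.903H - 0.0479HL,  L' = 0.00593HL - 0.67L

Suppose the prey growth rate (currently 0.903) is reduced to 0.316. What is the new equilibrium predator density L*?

L* ≈ 6.6

At the interior fixed point, setting dH/dt = 0 with H > 0 fixes L* = (prey growth rate)/(HL coefficient) — independent of the other coefficients.
With the change, L* = 0.316/0.0479 = 6.6; it falls from 18.9.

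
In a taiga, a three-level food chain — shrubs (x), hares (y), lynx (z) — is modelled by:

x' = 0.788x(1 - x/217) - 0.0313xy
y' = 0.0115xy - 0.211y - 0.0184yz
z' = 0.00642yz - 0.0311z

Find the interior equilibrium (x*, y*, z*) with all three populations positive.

x* ≈ 175, y* ≈ 4.84, z* ≈ 98.1

From dz/dt = 0: 0.00642y* = 0.0311, so y* = 4.84.
From dx/dt = 0: 0.788(1 - x*/217) = 0.0313·4.84, giving x* = 217·(1 - 0.192) = 175.
From dy/dt = 0: 0.0115·175 - 0.211 = 0.0184z*, so z* = 1.8/0.0184 = 98.1.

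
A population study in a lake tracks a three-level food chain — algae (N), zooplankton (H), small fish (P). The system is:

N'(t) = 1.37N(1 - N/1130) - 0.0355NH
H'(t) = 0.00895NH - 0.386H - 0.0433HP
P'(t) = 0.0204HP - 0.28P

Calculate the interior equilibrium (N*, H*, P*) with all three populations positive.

From dP/dt = 0: 0.0204H* = 0.28, so H* = 13.7.
From dN/dt = 0: 1.37(1 - N*/1130) = 0.0355·13.7, giving N* = 1130·(1 - 0.356) = 728.
From dH/dt = 0: 0.00895·728 - 0.386 = 0.0433P*, so P* = 6.13/0.0433 = 142.

N* ≈ 728, H* ≈ 13.7, P* ≈ 142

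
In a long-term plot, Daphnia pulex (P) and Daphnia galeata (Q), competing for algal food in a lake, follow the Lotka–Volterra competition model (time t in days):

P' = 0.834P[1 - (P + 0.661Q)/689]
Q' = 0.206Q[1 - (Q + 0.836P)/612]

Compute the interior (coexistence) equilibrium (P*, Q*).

Setting both brackets to zero gives the nullclines P + 0.661Q = 689 and 0.836P + Q = 612.
Substituting Q = 612 - 0.836P into the first: P(1 - 0.661·0.836) = 689 - 0.661·612.
So P* = 284/0.447 = 636, and then Q* = 612 - 0.836·636 = 80.5.

P* ≈ 636, Q* ≈ 80.5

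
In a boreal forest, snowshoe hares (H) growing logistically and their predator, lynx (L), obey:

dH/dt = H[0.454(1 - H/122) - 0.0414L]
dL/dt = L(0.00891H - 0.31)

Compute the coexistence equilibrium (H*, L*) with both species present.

H* ≈ 34.8, L* ≈ 7.84

From dL/dt = 0 with L > 0: 0.00891H* = 0.31, so H* = 34.8.
Substitute into dH/dt = 0: 0.454(1 - 34.8/122) = 0.0414L*.
The bracket is 0.715, giving L* = 0.325/0.0414 = 7.84.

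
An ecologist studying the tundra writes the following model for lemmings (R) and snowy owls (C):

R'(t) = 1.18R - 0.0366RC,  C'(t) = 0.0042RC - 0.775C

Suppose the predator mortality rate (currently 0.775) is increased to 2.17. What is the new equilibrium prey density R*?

At the interior fixed point, setting dC/dt = 0 with C > 0 fixes R* = (predator death rate)/(RC coefficient) — independent of the other coefficients.
With the change, R* = 2.17/0.0042 = 517; it rises from 185.

R* ≈ 517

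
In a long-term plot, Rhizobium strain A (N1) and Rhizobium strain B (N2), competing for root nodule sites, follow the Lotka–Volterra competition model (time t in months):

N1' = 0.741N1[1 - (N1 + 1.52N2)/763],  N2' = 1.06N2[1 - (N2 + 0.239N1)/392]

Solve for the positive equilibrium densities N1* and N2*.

Setting both brackets to zero gives the nullclines N1 + 1.52N2 = 763 and 0.239N1 + N2 = 392.
Substituting N2 = 392 - 0.239N1 into the first: N1(1 - 1.52·0.239) = 763 - 1.52·392.
So N1* = 167/0.637 = 263, and then N2* = 392 - 0.239·263 = 329.

N1* ≈ 263, N2* ≈ 329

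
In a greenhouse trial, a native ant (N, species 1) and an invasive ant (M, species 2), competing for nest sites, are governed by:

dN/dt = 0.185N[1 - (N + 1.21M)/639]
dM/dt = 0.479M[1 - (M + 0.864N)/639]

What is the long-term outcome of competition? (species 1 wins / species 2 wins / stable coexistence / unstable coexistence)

species 2 excludes species 1

Compare the nullcline intercepts: K1/α12 = 639/1.21 = 528 < K2 = 639; K2/α21 = 639/0.864 = 740 > K1 = 639.
Since the inequalities point opposite ways, species 2 can invade but species 1 cannot.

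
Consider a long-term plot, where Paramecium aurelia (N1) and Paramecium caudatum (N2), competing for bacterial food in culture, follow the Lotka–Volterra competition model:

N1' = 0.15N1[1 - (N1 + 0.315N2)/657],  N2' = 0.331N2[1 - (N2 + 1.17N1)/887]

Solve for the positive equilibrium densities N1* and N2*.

N1* ≈ 598, N2* ≈ 187

Setting both brackets to zero gives the nullclines N1 + 0.315N2 = 657 and 1.17N1 + N2 = 887.
Substituting N2 = 887 - 1.17N1 into the first: N1(1 - 0.315·1.17) = 657 - 0.315·887.
So N1* = 378/0.631 = 598, and then N2* = 887 - 1.17·598 = 187.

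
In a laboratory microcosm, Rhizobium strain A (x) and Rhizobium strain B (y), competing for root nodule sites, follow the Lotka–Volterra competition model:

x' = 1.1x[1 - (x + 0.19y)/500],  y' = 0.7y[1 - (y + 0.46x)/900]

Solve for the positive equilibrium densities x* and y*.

x* ≈ 361, y* ≈ 734

Setting both brackets to zero gives the nullclines x + 0.19y = 500 and 0.46x + y = 900.
Substituting y = 900 - 0.46x into the first: x(1 - 0.19·0.46) = 500 - 0.19·900.
So x* = 329/0.913 = 361, and then y* = 900 - 0.46·361 = 734.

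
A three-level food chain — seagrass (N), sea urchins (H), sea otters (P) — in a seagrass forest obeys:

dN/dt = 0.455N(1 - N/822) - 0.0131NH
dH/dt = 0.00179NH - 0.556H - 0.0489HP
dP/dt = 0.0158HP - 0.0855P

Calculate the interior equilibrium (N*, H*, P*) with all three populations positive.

N* ≈ 694, H* ≈ 5.41, P* ≈ 14

From dP/dt = 0: 0.0158H* = 0.0855, so H* = 5.41.
From dN/dt = 0: 0.455(1 - N*/822) = 0.0131·5.41, giving N* = 822·(1 - 0.156) = 694.
From dH/dt = 0: 0.00179·694 - 0.556 = 0.0489P*, so P* = 0.686/0.0489 = 14.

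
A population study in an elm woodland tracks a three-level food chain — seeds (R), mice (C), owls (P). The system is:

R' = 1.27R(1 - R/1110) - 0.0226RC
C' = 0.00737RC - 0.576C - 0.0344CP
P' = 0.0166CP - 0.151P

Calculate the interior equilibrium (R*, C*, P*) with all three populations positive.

R* ≈ 930, C* ≈ 9.1, P* ≈ 183

From dP/dt = 0: 0.0166C* = 0.151, so C* = 9.1.
From dR/dt = 0: 1.27(1 - R*/1110) = 0.0226·9.1, giving R* = 1110·(1 - 0.162) = 930.
From dC/dt = 0: 0.00737·930 - 0.576 = 0.0344P*, so P* = 6.28/0.0344 = 183.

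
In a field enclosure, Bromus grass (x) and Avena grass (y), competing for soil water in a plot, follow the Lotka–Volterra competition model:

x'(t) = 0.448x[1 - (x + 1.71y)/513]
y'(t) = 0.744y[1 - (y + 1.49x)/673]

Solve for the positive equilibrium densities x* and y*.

Setting both brackets to zero gives the nullclines x + 1.71y = 513 and 1.49x + y = 673.
Substituting y = 673 - 1.49x into the first: x(1 - 1.71·1.49) = 513 - 1.71·673.
So x* = -638/-1.55 = 412, and then y* = 673 - 1.49·412 = 59.

x* ≈ 412, y* ≈ 59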